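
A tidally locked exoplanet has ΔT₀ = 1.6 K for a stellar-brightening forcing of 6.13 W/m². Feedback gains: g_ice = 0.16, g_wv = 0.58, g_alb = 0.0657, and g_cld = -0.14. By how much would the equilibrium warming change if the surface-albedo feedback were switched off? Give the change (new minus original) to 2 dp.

Original: g = 0.6657, ΔT = 1.6/(1−0.6657) = 4.7861 K.
Without surface-albedo: g' = 0.6, ΔT' = 1.6/(1−0.6) = 4.0000 K.
Change = 4.0000 − 4.7861 = -0.79 K.

-0.79 K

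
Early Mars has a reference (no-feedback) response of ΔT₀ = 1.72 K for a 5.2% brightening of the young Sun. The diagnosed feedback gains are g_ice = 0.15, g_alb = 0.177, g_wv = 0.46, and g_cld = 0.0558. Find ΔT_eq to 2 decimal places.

Total gain g = 0.15 + 0.177 + 0.46 + 0.0558 = 0.8428.
Amplification A = 1/(1 − 0.8428) = 6.361.
ΔT = 1.72 × 6.361 = 10.94 K.

10.94 K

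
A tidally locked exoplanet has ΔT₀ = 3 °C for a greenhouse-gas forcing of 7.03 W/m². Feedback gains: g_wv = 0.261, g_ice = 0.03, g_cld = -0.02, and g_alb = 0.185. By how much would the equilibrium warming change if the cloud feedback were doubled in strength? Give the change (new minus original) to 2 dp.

-0.20 °C

Original: g = 0.456, ΔT = 3/(1−0.456) = 5.5147 °C.
With doubled cloud: g' = 0.436, ΔT' = 3/(1−0.436) = 5.3191 °C.
Change = 5.3191 − 5.5147 = -0.20 °C.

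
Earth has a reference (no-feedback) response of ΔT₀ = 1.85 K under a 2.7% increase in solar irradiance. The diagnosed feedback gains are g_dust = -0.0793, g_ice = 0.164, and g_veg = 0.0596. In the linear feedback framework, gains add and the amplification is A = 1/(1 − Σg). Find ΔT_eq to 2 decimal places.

2.16 K

Total gain g = -0.0793 + 0.164 + 0.0596 = 0.1443.
Amplification A = 1/(1 − 0.1443) = 1.169.
ΔT = 1.85 × 1.169 = 2.16 K.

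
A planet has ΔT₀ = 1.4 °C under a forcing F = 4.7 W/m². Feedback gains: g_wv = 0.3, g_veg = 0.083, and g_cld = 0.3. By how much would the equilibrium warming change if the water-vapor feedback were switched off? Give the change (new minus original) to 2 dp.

-2.15 °C

Original: g = 0.683, ΔT = 1.4/(1−0.683) = 4.4164 °C.
Without water-vapor: g' = 0.383, ΔT' = 1.4/(1−0.383) = 2.2690 °C.
Change = 2.2690 − 4.4164 = -2.15 °C.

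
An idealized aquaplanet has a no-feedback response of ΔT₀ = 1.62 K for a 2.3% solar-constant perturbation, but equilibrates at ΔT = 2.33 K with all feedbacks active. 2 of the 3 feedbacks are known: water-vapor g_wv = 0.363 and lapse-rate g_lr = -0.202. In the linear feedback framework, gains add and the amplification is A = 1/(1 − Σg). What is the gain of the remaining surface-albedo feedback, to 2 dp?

0.14

Amplification A = ΔT/ΔT₀ = 2.33/1.62 = 1.438.
Total gain g = 1 − 1/A = 1 − 1/1.438 = 0.3046.
Known gains sum to 0.363 − 0.202 = 0.161.
g_alb = 0.3046 − 0.161 = 0.14.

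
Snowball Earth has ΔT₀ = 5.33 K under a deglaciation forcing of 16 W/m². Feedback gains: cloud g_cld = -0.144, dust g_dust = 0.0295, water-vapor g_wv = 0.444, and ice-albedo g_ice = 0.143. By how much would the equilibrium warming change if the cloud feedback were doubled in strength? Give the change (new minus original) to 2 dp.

-2.17 K

Original: g = 0.4725, ΔT = 5.33/(1−0.4725) = 10.1043 K.
With doubled cloud: g' = 0.3285, ΔT' = 5.33/(1−0.3285) = 7.9375 K.
Change = 7.9375 − 10.1043 = -2.17 K.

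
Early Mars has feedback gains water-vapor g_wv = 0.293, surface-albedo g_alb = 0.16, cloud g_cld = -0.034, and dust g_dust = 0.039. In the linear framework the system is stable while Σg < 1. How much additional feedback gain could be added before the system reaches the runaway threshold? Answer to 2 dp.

Current total gain = 0.293 + 0.16 − 0.034 + 0.039 = 0.458.
Margin to runaway = 1 − 0.458 = 0.54.

0.54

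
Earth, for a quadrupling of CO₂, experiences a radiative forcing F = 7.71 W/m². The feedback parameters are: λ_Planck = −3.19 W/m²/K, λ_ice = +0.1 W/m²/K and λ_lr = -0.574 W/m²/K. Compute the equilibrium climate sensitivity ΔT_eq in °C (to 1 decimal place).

Net feedback parameter λ = (−3.19) + (+0.1) + (-0.574) = -3.664 W/m²/K.
ΔT = −F/λ = −7.71/(-3.664) = 2.1 °C.

2.1 °C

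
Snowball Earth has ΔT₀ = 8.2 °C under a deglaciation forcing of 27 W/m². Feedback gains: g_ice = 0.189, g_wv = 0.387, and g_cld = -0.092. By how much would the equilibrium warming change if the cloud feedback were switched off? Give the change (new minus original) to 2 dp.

Original: g = 0.484, ΔT = 8.2/(1−0.484) = 15.8915 °C.
Without cloud: g' = 0.576, ΔT' = 8.2/(1−0.576) = 19.3396 °C.
Change = 19.3396 − 15.8915 = 3.45 °C.

3.45 °C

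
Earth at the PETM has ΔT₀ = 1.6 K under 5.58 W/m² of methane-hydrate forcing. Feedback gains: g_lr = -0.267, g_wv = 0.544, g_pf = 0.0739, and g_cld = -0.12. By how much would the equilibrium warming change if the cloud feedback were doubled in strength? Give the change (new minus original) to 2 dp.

Original: g = 0.2309, ΔT = 1.6/(1−0.2309) = 2.0804 K.
With doubled cloud: g' = 0.1109, ΔT' = 1.6/(1−0.1109) = 1.7996 K.
Change = 1.7996 − 2.0804 = -0.28 K.

-0.28 K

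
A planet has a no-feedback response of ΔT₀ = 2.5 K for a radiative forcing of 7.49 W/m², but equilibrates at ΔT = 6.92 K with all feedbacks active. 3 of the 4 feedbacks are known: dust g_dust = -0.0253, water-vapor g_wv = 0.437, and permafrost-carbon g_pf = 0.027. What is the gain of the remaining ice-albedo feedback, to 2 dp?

0.20

Amplification A = ΔT/ΔT₀ = 6.92/2.5 = 2.768.
Total gain g = 1 − 1/A = 1 − 1/2.768 = 0.6387.
Known gains sum to -0.0253 + 0.437 + 0.027 = 0.4387.
g_ice = 0.6387 − 0.4387 = 0.20.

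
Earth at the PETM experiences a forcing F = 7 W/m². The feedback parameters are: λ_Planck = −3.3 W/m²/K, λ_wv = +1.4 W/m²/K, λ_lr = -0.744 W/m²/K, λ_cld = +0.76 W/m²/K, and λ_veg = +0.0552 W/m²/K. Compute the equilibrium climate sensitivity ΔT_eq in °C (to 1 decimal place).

3.8 °C

Net feedback parameter λ = (−3.3) + (+1.4) + (-0.744) + (+0.76) + (+0.0552) = -1.8288 W/m²/K.
ΔT = −F/λ = −7/(-1.8288) = 3.8 °C.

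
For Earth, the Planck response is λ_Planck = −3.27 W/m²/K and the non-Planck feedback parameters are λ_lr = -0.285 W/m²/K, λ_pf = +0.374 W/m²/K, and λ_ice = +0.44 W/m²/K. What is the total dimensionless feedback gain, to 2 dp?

0.16

Convert to gains: g_lr = -0.285/3.27 = -0.08716; g_pf = 0.374/3.27 = 0.1144; g_ice = 0.44/3.27 = 0.1346.
Total gain g = 0.16184.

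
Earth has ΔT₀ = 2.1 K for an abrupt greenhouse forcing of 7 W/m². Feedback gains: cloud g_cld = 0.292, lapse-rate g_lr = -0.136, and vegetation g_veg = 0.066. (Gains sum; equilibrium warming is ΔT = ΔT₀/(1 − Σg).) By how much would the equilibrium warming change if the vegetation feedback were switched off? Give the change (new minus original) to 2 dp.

Original: g = 0.222, ΔT = 2.1/(1−0.222) = 2.6992 K.
Without vegetation: g' = 0.156, ΔT' = 2.1/(1−0.156) = 2.4882 K.
Change = 2.4882 − 2.6992 = -0.21 K.

-0.21 K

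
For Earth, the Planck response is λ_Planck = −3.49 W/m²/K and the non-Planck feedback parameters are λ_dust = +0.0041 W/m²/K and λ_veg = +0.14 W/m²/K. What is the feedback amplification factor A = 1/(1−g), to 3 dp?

Convert to gains: g_dust = 0.0041/3.49 = 0.001175; g_veg = 0.14/3.49 = 0.04011.
Total gain g = 0.041285.
A = 1/(1 − 0.041285) = 1.043.

1.043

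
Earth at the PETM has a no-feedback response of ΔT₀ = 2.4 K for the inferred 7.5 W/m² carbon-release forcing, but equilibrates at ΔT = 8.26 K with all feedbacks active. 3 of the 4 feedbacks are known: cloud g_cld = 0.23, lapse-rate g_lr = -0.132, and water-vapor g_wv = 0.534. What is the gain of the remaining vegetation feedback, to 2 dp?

Amplification A = ΔT/ΔT₀ = 8.26/2.4 = 3.442.
Total gain g = 1 − 1/A = 1 − 1/3.442 = 0.7095.
Known gains sum to 0.23 − 0.132 + 0.534 = 0.632.
g_veg = 0.7095 − 0.632 = 0.08.

0.08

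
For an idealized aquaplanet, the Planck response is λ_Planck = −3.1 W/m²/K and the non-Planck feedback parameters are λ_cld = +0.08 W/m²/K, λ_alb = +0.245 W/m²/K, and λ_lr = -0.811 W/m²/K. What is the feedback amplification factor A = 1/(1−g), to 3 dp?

Convert to gains: g_cld = 0.08/3.1 = 0.02581; g_alb = 0.245/3.1 = 0.07903; g_lr = -0.811/3.1 = -0.2616.
Total gain g = -0.15676.
A = 1/(1 + 0.15676) = 0.864.

0.864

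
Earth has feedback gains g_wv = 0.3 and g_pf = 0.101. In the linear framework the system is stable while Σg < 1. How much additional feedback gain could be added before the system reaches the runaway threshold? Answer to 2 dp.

Current total gain = 0.3 + 0.101 = 0.401.
Margin to runaway = 1 − 0.401 = 0.60.

0.60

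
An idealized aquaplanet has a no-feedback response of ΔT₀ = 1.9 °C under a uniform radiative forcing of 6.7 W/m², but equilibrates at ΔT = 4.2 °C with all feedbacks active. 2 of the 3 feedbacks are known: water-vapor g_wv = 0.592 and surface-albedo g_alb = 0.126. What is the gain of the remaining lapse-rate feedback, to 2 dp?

-0.17

Amplification A = ΔT/ΔT₀ = 4.2/1.9 = 2.211.
Total gain g = 1 − 1/A = 1 − 1/2.211 = 0.5477.
Known gains sum to 0.592 + 0.126 = 0.718.
g_lr = 0.5477 − 0.718 = -0.17.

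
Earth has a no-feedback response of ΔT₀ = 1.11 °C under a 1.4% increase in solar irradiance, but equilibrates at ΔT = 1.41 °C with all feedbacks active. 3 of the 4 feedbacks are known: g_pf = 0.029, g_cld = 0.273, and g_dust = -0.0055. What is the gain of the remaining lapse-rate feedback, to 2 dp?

Amplification A = ΔT/ΔT₀ = 1.41/1.11 = 1.27.
Total gain g = 1 − 1/A = 1 − 1/1.27 = 0.2126.
Known gains sum to 0.029 + 0.273 − 0.0055 = 0.2965.
g_lr = 0.2126 − 0.2965 = -0.08.

-0.08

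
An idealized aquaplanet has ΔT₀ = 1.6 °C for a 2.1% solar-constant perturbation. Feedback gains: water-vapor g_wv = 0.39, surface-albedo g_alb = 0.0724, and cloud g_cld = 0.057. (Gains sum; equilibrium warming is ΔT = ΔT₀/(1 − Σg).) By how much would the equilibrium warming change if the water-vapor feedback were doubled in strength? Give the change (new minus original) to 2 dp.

Original: g = 0.5194, ΔT = 1.6/(1−0.5194) = 3.3292 °C.
With doubled water-vapor: g' = 0.9094, ΔT' = 1.6/(1−0.9094) = 17.6600 °C.
Change = 17.6600 − 3.3292 = 14.33 °C.

14.33 °C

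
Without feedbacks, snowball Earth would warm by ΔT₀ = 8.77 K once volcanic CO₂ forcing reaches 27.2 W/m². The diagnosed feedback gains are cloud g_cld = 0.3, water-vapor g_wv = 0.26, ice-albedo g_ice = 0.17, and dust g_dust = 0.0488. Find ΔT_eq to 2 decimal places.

Total gain g = 0.3 + 0.26 + 0.17 + 0.0488 = 0.7788.
Amplification A = 1/(1 − 0.7788) = 4.521.
ΔT = 8.77 × 4.521 = 39.65 K.

39.65 K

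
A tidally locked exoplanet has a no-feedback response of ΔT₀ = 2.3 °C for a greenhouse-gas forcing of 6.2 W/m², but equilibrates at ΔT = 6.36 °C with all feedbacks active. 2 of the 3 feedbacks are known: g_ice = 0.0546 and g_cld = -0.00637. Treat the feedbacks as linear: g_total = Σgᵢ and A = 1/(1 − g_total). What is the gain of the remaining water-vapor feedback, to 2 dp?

Amplification A = ΔT/ΔT₀ = 6.36/2.3 = 2.765.
Total gain g = 1 − 1/A = 1 − 1/2.765 = 0.6383.
Known gains sum to 0.0546 − 0.00637 = 0.04823.
g_wv = 0.6383 − 0.04823 = 0.59.

0.59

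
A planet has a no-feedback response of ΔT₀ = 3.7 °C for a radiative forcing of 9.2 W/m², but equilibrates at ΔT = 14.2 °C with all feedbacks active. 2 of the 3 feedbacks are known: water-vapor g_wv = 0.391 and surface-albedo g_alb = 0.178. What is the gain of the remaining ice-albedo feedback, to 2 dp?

Amplification A = ΔT/ΔT₀ = 14.2/3.7 = 3.838.
Total gain g = 1 − 1/A = 1 − 1/3.838 = 0.7394.
Known gains sum to 0.391 + 0.178 = 0.569.
g_ice = 0.7394 − 0.569 = 0.17.

0.17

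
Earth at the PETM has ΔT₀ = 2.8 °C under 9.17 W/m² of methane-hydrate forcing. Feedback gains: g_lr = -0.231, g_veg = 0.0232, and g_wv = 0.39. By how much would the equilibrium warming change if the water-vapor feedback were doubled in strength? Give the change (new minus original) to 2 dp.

Original: g = 0.1822, ΔT = 2.8/(1−0.1822) = 3.4238 °C.
With doubled water-vapor: g' = 0.5722, ΔT' = 2.8/(1−0.5722) = 6.5451 °C.
Change = 6.5451 − 3.4238 = 3.12 °C.

3.12 °C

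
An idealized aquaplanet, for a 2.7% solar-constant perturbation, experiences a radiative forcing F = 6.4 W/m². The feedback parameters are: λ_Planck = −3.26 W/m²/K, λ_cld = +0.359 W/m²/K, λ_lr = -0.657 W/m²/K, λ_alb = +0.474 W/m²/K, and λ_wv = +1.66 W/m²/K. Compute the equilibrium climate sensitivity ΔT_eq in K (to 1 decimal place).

Net feedback parameter λ = (−3.26) + (+0.359) + (-0.657) + (+0.474) + (+1.66) = -1.424 W/m²/K.
ΔT = −F/λ = −6.4/(-1.424) = 4.5 K.

4.5 K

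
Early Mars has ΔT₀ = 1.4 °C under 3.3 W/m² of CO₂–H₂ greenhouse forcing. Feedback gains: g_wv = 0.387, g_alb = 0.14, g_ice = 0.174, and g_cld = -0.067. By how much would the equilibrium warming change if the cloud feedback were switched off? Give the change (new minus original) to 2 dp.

0.86 °C

Original: g = 0.634, ΔT = 1.4/(1−0.634) = 3.8251 °C.
Without cloud: g' = 0.701, ΔT' = 1.4/(1−0.701) = 4.6823 °C.
Change = 4.6823 − 3.8251 = 0.86 °C.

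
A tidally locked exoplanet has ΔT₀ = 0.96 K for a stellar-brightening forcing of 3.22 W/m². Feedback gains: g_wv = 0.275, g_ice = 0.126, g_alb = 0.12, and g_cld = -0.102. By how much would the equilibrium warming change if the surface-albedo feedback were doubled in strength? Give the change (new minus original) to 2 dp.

Original: g = 0.419, ΔT = 0.96/(1−0.419) = 1.6523 K.
With doubled surface-albedo: g' = 0.539, ΔT' = 0.96/(1−0.539) = 2.0824 K.
Change = 2.0824 − 1.6523 = 0.43 K.

0.43 K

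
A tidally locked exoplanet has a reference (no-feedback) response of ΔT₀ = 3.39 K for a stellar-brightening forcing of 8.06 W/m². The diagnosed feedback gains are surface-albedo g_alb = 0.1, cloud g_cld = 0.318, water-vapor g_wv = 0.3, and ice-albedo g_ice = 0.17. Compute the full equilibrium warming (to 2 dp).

30.27 K

Total gain g = 0.1 + 0.318 + 0.3 + 0.17 = 0.888.
Amplification A = 1/(1 − 0.888) = 8.929.
ΔT = 3.39 × 8.929 = 30.27 K.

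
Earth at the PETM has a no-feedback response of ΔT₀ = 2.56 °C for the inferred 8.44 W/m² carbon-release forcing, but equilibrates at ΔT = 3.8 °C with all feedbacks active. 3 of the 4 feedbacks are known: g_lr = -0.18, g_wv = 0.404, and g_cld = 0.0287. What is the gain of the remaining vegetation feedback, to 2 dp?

Amplification A = ΔT/ΔT₀ = 3.8/2.56 = 1.484.
Total gain g = 1 − 1/A = 1 − 1/1.484 = 0.3261.
Known gains sum to -0.18 + 0.404 + 0.0287 = 0.2527.
g_veg = 0.3261 − 0.2527 = 0.07.

0.07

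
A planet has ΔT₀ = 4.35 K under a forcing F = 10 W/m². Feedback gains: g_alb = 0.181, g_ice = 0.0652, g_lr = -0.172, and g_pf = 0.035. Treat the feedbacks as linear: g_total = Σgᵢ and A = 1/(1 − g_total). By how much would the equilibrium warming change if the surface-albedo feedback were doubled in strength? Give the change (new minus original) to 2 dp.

Original: g = 0.1092, ΔT = 4.35/(1−0.1092) = 4.8833 K.
With doubled surface-albedo: g' = 0.2902, ΔT' = 4.35/(1−0.2902) = 6.1285 K.
Change = 6.1285 − 4.8833 = 1.25 K.

1.25 K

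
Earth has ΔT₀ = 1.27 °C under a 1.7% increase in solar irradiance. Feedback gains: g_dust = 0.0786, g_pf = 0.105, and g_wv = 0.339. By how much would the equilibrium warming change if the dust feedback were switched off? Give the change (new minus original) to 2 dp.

Original: g = 0.5226, ΔT = 1.27/(1−0.5226) = 2.6602 °C.
Without dust: g' = 0.444, ΔT' = 1.27/(1−0.444) = 2.2842 °C.
Change = 2.2842 − 2.6602 = -0.38 °C.

-0.38 °C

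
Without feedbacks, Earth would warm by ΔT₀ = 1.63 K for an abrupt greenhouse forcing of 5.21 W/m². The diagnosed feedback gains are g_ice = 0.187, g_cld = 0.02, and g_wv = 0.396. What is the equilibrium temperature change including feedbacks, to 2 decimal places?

Total gain g = 0.187 + 0.02 + 0.396 = 0.603.
Amplification A = 1/(1 − 0.603) = 2.519.
ΔT = 1.63 × 2.519 = 4.11 K.

4.11 K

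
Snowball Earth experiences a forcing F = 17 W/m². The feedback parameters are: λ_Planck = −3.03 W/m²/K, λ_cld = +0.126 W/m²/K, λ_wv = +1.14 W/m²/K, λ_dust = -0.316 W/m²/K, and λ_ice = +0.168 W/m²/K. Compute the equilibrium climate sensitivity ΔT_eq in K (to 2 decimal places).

8.89 K

Net feedback parameter λ = (−3.03) + (+0.126) + (+1.14) + (-0.316) + (+0.168) = -1.912 W/m²/K.
ΔT = −F/λ = −17/(-1.912) = 8.89 K.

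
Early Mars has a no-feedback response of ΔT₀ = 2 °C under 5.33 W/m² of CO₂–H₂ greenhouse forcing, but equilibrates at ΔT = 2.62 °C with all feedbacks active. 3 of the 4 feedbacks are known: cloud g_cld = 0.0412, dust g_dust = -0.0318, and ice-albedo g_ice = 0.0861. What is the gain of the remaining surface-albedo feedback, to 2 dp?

0.14

Amplification A = ΔT/ΔT₀ = 2.62/2 = 1.31.
Total gain g = 1 − 1/A = 1 − 1/1.31 = 0.2366.
Known gains sum to 0.0412 − 0.0318 + 0.0861 = 0.0955.
g_alb = 0.2366 − 0.0955 = 0.14.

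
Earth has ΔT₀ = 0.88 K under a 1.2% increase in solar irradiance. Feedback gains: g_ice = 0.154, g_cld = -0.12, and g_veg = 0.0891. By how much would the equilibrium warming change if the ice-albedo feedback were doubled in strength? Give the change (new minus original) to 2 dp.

Original: g = 0.1231, ΔT = 0.88/(1−0.1231) = 1.0035 K.
With doubled ice-albedo: g' = 0.2771, ΔT' = 0.88/(1−0.2771) = 1.2173 K.
Change = 1.2173 − 1.0035 = 0.21 K.

0.21 K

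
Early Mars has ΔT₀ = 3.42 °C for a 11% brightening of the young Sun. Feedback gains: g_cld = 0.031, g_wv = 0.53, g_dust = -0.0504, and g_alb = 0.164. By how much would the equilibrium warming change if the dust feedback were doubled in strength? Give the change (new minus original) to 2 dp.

Original: g = 0.6746, ΔT = 3.42/(1−0.6746) = 10.5101 °C.
With doubled dust: g' = 0.6242, ΔT' = 3.42/(1−0.6242) = 9.1006 °C.
Change = 9.1006 − 10.5101 = -1.41 °C.

-1.41 °C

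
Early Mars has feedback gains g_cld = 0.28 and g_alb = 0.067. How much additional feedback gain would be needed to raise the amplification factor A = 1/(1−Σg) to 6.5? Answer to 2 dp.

0.50

Current total gain = 0.347.
Target gain for A = 6.5: g* = 1 − 1/6.5 = 0.8462.
Additional gain needed = 0.8462 − 0.347 = 0.50.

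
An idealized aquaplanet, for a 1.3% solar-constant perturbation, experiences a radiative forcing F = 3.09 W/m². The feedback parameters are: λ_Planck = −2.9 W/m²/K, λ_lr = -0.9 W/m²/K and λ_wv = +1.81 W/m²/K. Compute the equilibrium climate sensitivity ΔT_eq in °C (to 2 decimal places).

1.55 °C

Net feedback parameter λ = (−2.9) + (-0.9) + (+1.81) = -1.99 W/m²/K.
ΔT = −F/λ = −3.09/(-1.99) = 1.55 °C.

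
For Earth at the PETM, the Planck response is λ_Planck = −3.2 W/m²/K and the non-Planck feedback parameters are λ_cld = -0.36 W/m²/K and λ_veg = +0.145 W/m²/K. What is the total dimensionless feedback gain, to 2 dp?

-0.07

Convert to gains: g_cld = -0.36/3.2 = -0.1125; g_veg = 0.145/3.2 = 0.04531.
Total gain g = -0.06719.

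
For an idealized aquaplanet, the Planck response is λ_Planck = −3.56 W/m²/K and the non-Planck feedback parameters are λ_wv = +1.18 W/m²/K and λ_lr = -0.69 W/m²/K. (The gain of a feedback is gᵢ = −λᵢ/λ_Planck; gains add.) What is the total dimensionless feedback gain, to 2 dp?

0.14

Convert to gains: g_wv = 1.18/3.56 = 0.3315; g_lr = -0.69/3.56 = -0.1938.
Total gain g = 0.1377.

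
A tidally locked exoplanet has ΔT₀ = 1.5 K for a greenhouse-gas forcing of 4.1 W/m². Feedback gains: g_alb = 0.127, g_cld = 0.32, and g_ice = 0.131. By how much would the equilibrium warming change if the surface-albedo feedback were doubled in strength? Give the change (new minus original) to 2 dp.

Original: g = 0.578, ΔT = 1.5/(1−0.578) = 3.5545 K.
With doubled surface-albedo: g' = 0.705, ΔT' = 1.5/(1−0.705) = 5.0847 K.
Change = 5.0847 − 3.5545 = 1.53 K.

1.53 K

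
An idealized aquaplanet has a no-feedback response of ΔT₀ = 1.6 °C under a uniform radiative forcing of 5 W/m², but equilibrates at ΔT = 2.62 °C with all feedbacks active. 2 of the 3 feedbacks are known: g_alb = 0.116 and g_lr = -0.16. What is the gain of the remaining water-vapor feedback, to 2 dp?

Amplification A = ΔT/ΔT₀ = 2.62/1.6 = 1.637.
Total gain g = 1 − 1/A = 1 − 1/1.637 = 0.3891.
Known gains sum to 0.116 − 0.16 = -0.044.
g_wv = 0.3891 + 0.044 = 0.43.

0.43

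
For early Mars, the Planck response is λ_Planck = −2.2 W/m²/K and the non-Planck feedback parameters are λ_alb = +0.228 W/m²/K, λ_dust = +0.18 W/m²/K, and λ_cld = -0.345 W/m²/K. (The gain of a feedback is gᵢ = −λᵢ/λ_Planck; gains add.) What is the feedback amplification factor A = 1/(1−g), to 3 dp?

1.029

Convert to gains: g_alb = 0.228/2.2 = 0.1036; g_dust = 0.18/2.2 = 0.08182; g_cld = -0.345/2.2 = -0.1568.
Total gain g = 0.02862.
A = 1/(1 − 0.02862) = 1.029.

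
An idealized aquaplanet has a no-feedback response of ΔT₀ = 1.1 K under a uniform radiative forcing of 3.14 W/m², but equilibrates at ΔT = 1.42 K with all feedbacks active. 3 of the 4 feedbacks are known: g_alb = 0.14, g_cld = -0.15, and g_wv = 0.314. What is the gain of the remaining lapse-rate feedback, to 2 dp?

Amplification A = ΔT/ΔT₀ = 1.42/1.1 = 1.291.
Total gain g = 1 − 1/A = 1 − 1/1.291 = 0.2254.
Known gains sum to 0.14 − 0.15 + 0.314 = 0.304.
g_lr = 0.2254 − 0.304 = -0.08.

-0.08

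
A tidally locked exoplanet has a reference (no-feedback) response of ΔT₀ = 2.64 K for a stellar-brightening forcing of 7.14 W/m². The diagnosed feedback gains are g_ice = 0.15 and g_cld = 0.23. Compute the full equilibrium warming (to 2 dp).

4.26 K

Total gain g = 0.15 + 0.23 = 0.38.
Amplification A = 1/(1 − 0.38) = 1.613.
ΔT = 2.64 × 1.613 = 4.26 K.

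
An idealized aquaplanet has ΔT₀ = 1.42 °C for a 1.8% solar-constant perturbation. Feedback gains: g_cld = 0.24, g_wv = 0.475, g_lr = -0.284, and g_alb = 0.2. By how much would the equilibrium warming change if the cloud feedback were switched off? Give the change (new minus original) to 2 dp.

-1.52 °C

Original: g = 0.631, ΔT = 1.42/(1−0.631) = 3.8482 °C.
Without cloud: g' = 0.391, ΔT' = 1.42/(1−0.391) = 2.3317 °C.
Change = 2.3317 − 3.8482 = -1.52 °C.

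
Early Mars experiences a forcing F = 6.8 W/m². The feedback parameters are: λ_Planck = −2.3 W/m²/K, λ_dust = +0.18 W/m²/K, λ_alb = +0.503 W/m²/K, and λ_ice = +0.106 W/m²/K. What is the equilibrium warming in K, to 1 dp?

4.5 K

Net feedback parameter λ = (−2.3) + (+0.18) + (+0.503) + (+0.106) = -1.511 W/m²/K.
ΔT = −F/λ = −6.8/(-1.511) = 4.5 K.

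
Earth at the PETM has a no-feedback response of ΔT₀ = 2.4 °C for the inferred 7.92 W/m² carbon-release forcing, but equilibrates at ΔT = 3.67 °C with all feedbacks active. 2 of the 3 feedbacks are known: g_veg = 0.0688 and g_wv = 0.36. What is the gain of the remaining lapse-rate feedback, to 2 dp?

Amplification A = ΔT/ΔT₀ = 3.67/2.4 = 1.529.
Total gain g = 1 − 1/A = 1 − 1/1.529 = 0.346.
Known gains sum to 0.0688 + 0.36 = 0.4288.
g_lr = 0.346 − 0.4288 = -0.08.

-0.08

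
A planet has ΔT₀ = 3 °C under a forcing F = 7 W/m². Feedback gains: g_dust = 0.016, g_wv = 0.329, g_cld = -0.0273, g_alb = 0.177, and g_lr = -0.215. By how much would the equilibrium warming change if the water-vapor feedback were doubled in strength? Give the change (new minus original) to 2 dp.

3.50 °C

Original: g = 0.2797, ΔT = 3/(1−0.2797) = 4.1649 °C.
With doubled water-vapor: g' = 0.6087, ΔT' = 3/(1−0.6087) = 7.6668 °C.
Change = 7.6668 − 4.1649 = 3.50 °C.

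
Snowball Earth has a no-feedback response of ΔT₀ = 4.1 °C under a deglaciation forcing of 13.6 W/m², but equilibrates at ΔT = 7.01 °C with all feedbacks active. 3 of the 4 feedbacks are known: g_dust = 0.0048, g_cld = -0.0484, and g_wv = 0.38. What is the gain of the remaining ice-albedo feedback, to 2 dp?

Amplification A = ΔT/ΔT₀ = 7.01/4.1 = 1.71.
Total gain g = 1 − 1/A = 1 − 1/1.71 = 0.4152.
Known gains sum to 0.0048 − 0.0484 + 0.38 = 0.3364.
g_ice = 0.4152 − 0.3364 = 0.08.

0.08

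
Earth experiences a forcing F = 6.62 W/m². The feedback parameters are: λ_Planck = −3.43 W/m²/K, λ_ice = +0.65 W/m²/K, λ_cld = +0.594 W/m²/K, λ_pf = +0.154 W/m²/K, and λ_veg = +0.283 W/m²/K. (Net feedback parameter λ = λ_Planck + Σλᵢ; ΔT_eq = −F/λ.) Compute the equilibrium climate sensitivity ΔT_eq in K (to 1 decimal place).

Net feedback parameter λ = (−3.43) + (+0.65) + (+0.594) + (+0.154) + (+0.283) = -1.749 W/m²/K.
ΔT = −F/λ = −6.62/(-1.749) = 3.8 K.

3.8 K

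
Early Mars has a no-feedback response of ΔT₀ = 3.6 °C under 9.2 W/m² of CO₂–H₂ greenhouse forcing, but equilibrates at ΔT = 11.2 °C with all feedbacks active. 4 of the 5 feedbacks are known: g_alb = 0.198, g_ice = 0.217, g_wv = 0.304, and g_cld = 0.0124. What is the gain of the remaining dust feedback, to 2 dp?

-0.05

Amplification A = ΔT/ΔT₀ = 11.2/3.6 = 3.111.
Total gain g = 1 − 1/A = 1 − 1/3.111 = 0.6786.
Known gains sum to 0.198 + 0.217 + 0.304 + 0.0124 = 0.7314.
g_dust = 0.6786 − 0.7314 = -0.05.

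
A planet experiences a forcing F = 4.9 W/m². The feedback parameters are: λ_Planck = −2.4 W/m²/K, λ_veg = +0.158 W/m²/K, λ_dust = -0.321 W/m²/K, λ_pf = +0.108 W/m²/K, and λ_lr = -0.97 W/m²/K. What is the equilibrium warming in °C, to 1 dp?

Net feedback parameter λ = (−2.4) + (+0.158) + (-0.321) + (+0.108) + (-0.97) = -3.425 W/m²/K.
ΔT = −F/λ = −4.9/(-3.425) = 1.4 °C.

1.4 °C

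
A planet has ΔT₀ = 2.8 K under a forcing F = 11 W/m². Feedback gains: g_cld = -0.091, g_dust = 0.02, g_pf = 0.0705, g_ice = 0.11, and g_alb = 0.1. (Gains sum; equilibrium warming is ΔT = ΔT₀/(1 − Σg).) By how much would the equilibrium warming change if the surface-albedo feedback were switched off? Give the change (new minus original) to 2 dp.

Original: g = 0.2095, ΔT = 2.8/(1−0.2095) = 3.5421 K.
Without surface-albedo: g' = 0.1095, ΔT' = 2.8/(1−0.1095) = 3.1443 K.
Change = 3.1443 − 3.5421 = -0.40 K.

-0.40 K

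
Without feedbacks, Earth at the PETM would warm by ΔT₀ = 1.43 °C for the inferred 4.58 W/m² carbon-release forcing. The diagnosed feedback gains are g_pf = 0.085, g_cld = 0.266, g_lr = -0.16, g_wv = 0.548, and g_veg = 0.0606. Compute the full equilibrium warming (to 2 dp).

Total gain g = 0.085 + 0.266 − 0.16 + 0.548 + 0.0606 = 0.7996.
Amplification A = 1/(1 − 0.7996) = 4.99.
ΔT = 1.43 × 4.99 = 7.14 °C.

7.14 °C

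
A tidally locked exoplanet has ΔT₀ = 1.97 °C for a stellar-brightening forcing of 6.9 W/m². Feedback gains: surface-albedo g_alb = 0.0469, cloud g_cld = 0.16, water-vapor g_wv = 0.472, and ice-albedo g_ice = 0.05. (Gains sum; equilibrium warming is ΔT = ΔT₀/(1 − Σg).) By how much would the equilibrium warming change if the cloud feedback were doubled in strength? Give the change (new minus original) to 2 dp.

Original: g = 0.7289, ΔT = 1.97/(1−0.7289) = 7.2667 °C.
With doubled cloud: g' = 0.8889, ΔT' = 1.97/(1−0.8889) = 17.7318 °C.
Change = 17.7318 − 7.2667 = 10.47 °C.

10.47 °C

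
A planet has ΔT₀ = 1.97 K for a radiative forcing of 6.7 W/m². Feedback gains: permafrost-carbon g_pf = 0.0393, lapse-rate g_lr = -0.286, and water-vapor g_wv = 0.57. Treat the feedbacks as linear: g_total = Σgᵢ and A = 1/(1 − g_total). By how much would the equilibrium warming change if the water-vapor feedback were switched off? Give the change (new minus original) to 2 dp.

-1.33 K

Original: g = 0.3233, ΔT = 1.97/(1−0.3233) = 2.9112 K.
Without water-vapor: g' = -0.2467, ΔT' = 1.97/(1+0.2467) = 1.5802 K.
Change = 1.5802 − 2.9112 = -1.33 K.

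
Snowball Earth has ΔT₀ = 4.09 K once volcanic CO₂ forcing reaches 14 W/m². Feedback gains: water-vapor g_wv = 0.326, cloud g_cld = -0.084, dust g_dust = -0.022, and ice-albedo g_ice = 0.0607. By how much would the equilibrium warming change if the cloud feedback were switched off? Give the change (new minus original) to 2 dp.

0.75 K

Original: g = 0.2807, ΔT = 4.09/(1−0.2807) = 5.6861 K.
Without cloud: g' = 0.3647, ΔT' = 4.09/(1−0.3647) = 6.4379 K.
Change = 6.4379 − 5.6861 = 0.75 K.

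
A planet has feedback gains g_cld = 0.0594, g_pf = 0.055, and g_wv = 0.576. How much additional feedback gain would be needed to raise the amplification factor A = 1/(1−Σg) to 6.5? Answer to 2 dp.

Current total gain = 0.6904.
Target gain for A = 6.5: g* = 1 − 1/6.5 = 0.8462.
Additional gain needed = 0.8462 − 0.6904 = 0.16.

0.16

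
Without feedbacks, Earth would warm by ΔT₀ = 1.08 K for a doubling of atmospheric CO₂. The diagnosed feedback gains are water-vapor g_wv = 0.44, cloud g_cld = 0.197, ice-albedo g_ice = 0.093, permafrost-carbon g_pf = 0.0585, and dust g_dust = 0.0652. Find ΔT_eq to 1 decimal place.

Total gain g = 0.44 + 0.197 + 0.093 + 0.0585 + 0.0652 = 0.8537.
Amplification A = 1/(1 − 0.8537) = 6.835.
ΔT = 1.08 × 6.835 = 7.4 K.

7.4 K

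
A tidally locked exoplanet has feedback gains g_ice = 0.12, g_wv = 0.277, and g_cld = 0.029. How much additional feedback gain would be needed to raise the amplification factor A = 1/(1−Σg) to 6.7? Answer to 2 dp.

0.42

Current total gain = 0.426.
Target gain for A = 6.7: g* = 1 − 1/6.7 = 0.8507.
Additional gain needed = 0.8507 − 0.426 = 0.42.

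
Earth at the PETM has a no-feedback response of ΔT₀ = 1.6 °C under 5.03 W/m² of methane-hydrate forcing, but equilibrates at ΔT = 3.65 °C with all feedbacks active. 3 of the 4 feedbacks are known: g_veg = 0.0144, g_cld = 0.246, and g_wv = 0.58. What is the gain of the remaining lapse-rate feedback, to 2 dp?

-0.28

Amplification A = ΔT/ΔT₀ = 3.65/1.6 = 2.281.
Total gain g = 1 − 1/A = 1 − 1/2.281 = 0.5616.
Known gains sum to 0.0144 + 0.246 + 0.58 = 0.8404.
g_lr = 0.5616 − 0.8404 = -0.28.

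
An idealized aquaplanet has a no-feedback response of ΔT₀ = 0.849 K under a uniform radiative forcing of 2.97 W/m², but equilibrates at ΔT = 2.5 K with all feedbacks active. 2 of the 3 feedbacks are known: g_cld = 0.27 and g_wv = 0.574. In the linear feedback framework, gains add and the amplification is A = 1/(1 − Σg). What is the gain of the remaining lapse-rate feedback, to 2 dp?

Amplification A = ΔT/ΔT₀ = 2.5/0.849 = 2.945.
Total gain g = 1 − 1/A = 1 − 1/2.945 = 0.6604.
Known gains sum to 0.27 + 0.574 = 0.844.
g_lr = 0.6604 − 0.844 = -0.18.

-0.18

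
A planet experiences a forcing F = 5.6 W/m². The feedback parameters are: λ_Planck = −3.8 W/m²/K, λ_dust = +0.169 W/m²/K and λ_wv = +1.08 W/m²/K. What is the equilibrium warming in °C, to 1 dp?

2.2 °C

Net feedback parameter λ = (−3.8) + (+0.169) + (+1.08) = -2.551 W/m²/K.
ΔT = −F/λ = −5.6/(-2.551) = 2.2 °C.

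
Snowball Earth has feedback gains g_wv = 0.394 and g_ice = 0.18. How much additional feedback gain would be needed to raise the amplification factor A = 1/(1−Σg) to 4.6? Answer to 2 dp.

Current total gain = 0.574.
Target gain for A = 4.6: g* = 1 − 1/4.6 = 0.7826.
Additional gain needed = 0.7826 − 0.574 = 0.21.

0.21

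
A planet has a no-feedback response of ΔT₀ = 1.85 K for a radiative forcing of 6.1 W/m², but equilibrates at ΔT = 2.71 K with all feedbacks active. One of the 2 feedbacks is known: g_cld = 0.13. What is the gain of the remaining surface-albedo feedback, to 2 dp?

0.19

Amplification A = ΔT/ΔT₀ = 2.71/1.85 = 1.465.
Total gain g = 1 − 1/A = 1 − 1/1.465 = 0.3174.
The known gain is 0.13.
g_alb = 0.3174 − 0.13 = 0.19.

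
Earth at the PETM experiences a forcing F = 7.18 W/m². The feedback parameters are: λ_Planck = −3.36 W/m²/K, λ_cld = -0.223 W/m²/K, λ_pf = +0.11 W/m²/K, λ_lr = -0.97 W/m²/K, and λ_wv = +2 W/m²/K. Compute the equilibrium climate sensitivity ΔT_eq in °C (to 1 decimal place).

Net feedback parameter λ = (−3.36) + (-0.223) + (+0.11) + (-0.97) + (+2) = -2.443 W/m²/K.
ΔT = −F/λ = −7.18/(-2.443) = 2.9 °C.

2.9 °C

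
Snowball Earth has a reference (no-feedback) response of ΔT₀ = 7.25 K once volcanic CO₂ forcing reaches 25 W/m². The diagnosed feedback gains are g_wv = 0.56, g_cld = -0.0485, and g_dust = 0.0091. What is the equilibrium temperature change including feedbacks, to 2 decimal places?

15.12 K

Total gain g = 0.56 − 0.0485 + 0.0091 = 0.5206.
Amplification A = 1/(1 − 0.5206) = 2.086.
ΔT = 7.25 × 2.086 = 15.12 K.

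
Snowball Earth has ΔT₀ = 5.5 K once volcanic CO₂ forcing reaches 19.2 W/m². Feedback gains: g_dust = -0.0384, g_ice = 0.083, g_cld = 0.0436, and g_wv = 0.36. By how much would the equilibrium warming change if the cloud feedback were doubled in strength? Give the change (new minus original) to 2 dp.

Original: g = 0.4482, ΔT = 5.5/(1−0.4482) = 9.9674 K.
With doubled cloud: g' = 0.4918, ΔT' = 5.5/(1−0.4918) = 10.8225 K.
Change = 10.8225 − 9.9674 = 0.86 K.

0.86 K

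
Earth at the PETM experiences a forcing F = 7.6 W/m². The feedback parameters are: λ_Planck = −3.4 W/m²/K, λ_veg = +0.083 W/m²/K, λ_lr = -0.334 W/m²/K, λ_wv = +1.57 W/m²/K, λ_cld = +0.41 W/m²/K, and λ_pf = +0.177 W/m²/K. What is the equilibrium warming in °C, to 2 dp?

Net feedback parameter λ = (−3.4) + (+0.083) + (-0.334) + (+1.57) + (+0.41) + (+0.177) = -1.494 W/m²/K.
ΔT = −F/λ = −7.6/(-1.494) = 5.09 °C.

5.09 °C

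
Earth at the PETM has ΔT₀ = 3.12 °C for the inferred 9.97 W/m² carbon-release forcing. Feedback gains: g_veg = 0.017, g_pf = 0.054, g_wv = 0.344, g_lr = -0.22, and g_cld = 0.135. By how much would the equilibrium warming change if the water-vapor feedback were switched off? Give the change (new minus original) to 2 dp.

Original: g = 0.33, ΔT = 3.12/(1−0.33) = 4.6567 °C.
Without water-vapor: g' = -0.014, ΔT' = 3.12/(1+0.014) = 3.0769 °C.
Change = 3.0769 − 4.6567 = -1.58 °C.

-1.58 °C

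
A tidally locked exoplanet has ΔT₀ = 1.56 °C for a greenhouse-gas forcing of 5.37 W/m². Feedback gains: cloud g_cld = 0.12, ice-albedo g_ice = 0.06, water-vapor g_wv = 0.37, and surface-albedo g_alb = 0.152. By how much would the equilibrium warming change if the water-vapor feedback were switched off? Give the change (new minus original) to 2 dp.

-2.90 °C

Original: g = 0.702, ΔT = 1.56/(1−0.702) = 5.2349 °C.
Without water-vapor: g' = 0.332, ΔT' = 1.56/(1−0.332) = 2.3353 °C.
Change = 2.3353 − 5.2349 = -2.90 °C.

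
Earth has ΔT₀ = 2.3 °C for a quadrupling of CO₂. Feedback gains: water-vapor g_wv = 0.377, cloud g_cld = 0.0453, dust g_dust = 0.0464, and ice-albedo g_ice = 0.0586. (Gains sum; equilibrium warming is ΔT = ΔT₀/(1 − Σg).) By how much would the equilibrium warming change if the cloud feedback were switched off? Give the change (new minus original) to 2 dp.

-0.43 °C

Original: g = 0.5273, ΔT = 2.3/(1−0.5273) = 4.8657 °C.
Without cloud: g' = 0.482, ΔT' = 2.3/(1−0.482) = 4.4402 °C.
Change = 4.4402 − 4.8657 = -0.43 °C.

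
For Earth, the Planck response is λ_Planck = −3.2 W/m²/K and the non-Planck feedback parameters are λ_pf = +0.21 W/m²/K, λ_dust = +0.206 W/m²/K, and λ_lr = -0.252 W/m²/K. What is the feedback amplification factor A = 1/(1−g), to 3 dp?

Convert to gains: g_pf = 0.21/3.2 = 0.06562; g_dust = 0.206/3.2 = 0.06437; g_lr = -0.252/3.2 = -0.07875.
Total gain g = 0.05124.
A = 1/(1 − 0.05124) = 1.054.

1.054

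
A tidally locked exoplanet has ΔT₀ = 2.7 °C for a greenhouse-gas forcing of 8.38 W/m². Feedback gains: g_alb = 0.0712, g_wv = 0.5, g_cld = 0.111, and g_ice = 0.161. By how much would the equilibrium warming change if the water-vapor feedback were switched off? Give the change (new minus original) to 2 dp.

-13.11 °C

Original: g = 0.8432, ΔT = 2.7/(1−0.8432) = 17.2194 °C.
Without water-vapor: g' = 0.3432, ΔT' = 2.7/(1−0.3432) = 4.1108 °C.
Change = 4.1108 − 17.2194 = -13.11 °C.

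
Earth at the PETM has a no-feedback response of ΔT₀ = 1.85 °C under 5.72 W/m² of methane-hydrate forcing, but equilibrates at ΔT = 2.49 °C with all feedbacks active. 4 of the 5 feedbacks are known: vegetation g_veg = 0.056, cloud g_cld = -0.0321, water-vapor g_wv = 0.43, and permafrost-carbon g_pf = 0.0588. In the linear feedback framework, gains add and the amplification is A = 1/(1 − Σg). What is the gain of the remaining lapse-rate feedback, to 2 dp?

-0.26

Amplification A = ΔT/ΔT₀ = 2.49/1.85 = 1.346.
Total gain g = 1 − 1/A = 1 − 1/1.346 = 0.2571.
Known gains sum to 0.056 − 0.0321 + 0.43 + 0.0588 = 0.5127.
g_lr = 0.2571 − 0.5127 = -0.26.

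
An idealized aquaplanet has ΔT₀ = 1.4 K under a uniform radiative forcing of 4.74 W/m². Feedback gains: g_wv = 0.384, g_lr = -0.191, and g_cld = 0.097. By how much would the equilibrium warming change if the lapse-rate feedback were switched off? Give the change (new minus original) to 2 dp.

Original: g = 0.29, ΔT = 1.4/(1−0.29) = 1.9718 K.
Without lapse-rate: g' = 0.481, ΔT' = 1.4/(1−0.481) = 2.6975 K.
Change = 2.6975 − 1.9718 = 0.73 K.

0.73 K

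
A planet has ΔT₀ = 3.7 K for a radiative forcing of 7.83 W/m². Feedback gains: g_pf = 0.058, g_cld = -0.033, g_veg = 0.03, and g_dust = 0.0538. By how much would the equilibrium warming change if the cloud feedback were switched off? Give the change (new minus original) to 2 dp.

0.16 K

Original: g = 0.1088, ΔT = 3.7/(1−0.1088) = 4.1517 K.
Without cloud: g' = 0.1418, ΔT' = 3.7/(1−0.1418) = 4.3113 K.
Change = 4.3113 − 4.1517 = 0.16 K.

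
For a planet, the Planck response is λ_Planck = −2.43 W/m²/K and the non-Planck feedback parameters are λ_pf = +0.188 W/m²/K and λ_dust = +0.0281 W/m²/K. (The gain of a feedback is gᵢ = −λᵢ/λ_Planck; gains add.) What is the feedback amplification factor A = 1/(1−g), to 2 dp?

Convert to gains: g_pf = 0.188/2.43 = 0.07737; g_dust = 0.0281/2.43 = 0.01156.
Total gain g = 0.08893.
A = 1/(1 − 0.08893) = 1.10.

1.10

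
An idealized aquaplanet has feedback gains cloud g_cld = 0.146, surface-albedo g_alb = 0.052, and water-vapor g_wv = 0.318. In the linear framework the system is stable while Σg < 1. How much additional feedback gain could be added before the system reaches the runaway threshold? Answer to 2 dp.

Current total gain = 0.146 + 0.052 + 0.318 = 0.516.
Margin to runaway = 1 − 0.516 = 0.48.

0.48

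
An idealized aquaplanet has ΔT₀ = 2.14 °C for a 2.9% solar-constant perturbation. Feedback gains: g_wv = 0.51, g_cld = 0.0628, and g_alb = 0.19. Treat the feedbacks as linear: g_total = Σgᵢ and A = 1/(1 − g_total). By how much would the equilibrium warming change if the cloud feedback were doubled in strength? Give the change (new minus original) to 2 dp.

Original: g = 0.7628, ΔT = 2.14/(1−0.7628) = 9.0219 °C.
With doubled cloud: g' = 0.8256, ΔT' = 2.14/(1−0.8256) = 12.2706 °C.
Change = 12.2706 − 9.0219 = 3.25 °C.

3.25 °C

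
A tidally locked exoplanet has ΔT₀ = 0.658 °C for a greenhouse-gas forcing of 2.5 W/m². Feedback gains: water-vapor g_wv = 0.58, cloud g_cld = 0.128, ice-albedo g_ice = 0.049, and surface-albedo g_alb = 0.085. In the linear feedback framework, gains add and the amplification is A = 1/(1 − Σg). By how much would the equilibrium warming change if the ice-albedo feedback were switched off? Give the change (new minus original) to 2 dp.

-0.99 °C

Original: g = 0.842, ΔT = 0.658/(1−0.842) = 4.1646 °C.
Without ice-albedo: g' = 0.793, ΔT' = 0.658/(1−0.793) = 3.1787 °C.
Change = 3.1787 − 4.1646 = -0.99 °C.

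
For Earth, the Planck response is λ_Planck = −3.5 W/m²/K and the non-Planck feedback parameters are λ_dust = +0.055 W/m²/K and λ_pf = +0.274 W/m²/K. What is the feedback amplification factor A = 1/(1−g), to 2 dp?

1.10

Convert to gains: g_dust = 0.055/3.5 = 0.01571; g_pf = 0.274/3.5 = 0.07829.
Total gain g = 0.094.
A = 1/(1 − 0.094) = 1.10.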